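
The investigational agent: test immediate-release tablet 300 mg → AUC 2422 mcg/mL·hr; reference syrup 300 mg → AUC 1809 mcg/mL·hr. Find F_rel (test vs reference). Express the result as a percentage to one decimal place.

F_rel = 133.9%

F_rel = (AUC_test/D_test) / (AUC_ref/D_ref)
      = (2422/300) / (1809/300)
      = 8.07333 / 6.03 = 1.3389 = 133.89%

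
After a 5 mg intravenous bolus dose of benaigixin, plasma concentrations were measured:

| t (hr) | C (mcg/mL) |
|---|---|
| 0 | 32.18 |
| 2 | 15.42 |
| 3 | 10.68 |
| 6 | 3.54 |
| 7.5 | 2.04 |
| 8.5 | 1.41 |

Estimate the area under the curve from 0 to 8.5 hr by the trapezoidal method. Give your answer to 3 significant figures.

Trapezoidal AUC_0→8.5:
  [0→2]: (32.18+15.42)/2 × 2 = 47.6
  [2→3]: (15.42+10.68)/2 × 1 = 13.05
  [3→6]: (10.68+3.54)/2 × 3 = 21.33
  [6→7.5]: (3.54+2.04)/2 × 1.5 = 4.185
  [7.5→8.5]: (2.04+1.41)/2 × 1 = 1.725
  Sum = 87.89 mcg/mL·hr

AUC = 87.9 mcg/mL·hr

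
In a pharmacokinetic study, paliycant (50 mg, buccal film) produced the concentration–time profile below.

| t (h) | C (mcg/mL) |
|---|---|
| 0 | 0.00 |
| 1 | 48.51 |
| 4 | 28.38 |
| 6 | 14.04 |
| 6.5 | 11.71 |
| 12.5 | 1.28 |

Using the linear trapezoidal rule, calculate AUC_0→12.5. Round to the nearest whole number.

Trapezoidal AUC_0→12.5:
  [0→1]: (0.00+48.51)/2 × 1 = 24.255
  [1→4]: (48.51+28.38)/2 × 3 = 115.335
  [4→6]: (28.38+14.04)/2 × 2 = 42.42
  [6→6.5]: (14.04+11.71)/2 × 0.5 = 6.4375
  [6.5→12.5]: (11.71+1.28)/2 × 6 = 38.97
  Sum = 227.4175 mcg/mL·h

AUC = 227 mcg/mL·h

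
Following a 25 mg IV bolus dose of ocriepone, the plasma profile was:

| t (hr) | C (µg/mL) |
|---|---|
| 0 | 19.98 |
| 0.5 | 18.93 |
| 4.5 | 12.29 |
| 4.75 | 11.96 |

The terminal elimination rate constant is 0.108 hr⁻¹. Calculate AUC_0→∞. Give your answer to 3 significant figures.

AUC = 186 µg/mL·hr

Trapezoidal AUC_0→4.75:
  [0→0.5]: (19.98+18.93)/2 × 0.5 = 9.7275
  [0.5→4.5]: (18.93+12.29)/2 × 4 = 62.44
  [4.5→4.75]: (12.29+11.96)/2 × 0.25 = 3.03125
  Sum = 75.19875 µg/mL·hr
Extrapolated tail: C_last / k_e = 11.96 / 0.108 = 110.741
AUC_0→∞ = 75.19875 + 110.741 = 185.93975 µg/mL·hr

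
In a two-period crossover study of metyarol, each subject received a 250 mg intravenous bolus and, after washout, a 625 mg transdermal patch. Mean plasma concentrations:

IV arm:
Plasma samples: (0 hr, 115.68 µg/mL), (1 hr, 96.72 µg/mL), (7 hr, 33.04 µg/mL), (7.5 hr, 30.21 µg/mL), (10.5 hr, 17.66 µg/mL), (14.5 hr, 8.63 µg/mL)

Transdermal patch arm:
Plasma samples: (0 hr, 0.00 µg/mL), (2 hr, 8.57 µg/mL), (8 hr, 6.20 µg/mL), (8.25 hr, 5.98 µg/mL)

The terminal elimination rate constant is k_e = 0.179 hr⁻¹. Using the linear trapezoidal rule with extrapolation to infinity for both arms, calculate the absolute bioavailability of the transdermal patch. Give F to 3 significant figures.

F = 0.0514

Trapezoidal AUC_0→14.5 (IV):
  [0→1]: (115.68+96.72)/2 × 1 = 106.2
  [1→7]: (96.72+33.04)/2 × 6 = 389.28
  [7→7.5]: (33.04+30.21)/2 × 0.5 = 15.8125
  [7.5→10.5]: (30.21+17.66)/2 × 3 = 71.805
  [10.5→14.5]: (17.66+8.63)/2 × 4 = 52.58
  Sum = 635.6775 µg/mL·hr
IV tail: 8.63/0.179 = 48.212; AUC_iv,0→∞ = 635.6775 + 48.212 = 683.8895 µg/mL·hr
Trapezoidal AUC_0→8.25 (transdermal patch):
  [0→2]: (0.00+8.57)/2 × 2 = 8.57
  [2→8]: (8.57+6.20)/2 × 6 = 44.31
  [8→8.25]: (6.20+5.98)/2 × 0.25 = 1.5225
  Sum = 54.4025 µg/mL·hr
transdermal patch tail: 5.98/0.179 = 33.408; AUC_ev,0→∞ = 54.4025 + 33.408 = 87.8105 µg/mL·hr
F = (AUC_ev/D_ev)/(AUC_iv/D_iv) = (87.8105/625)/(683.8895/250) = 0.1404968/2.735558 = 0.0514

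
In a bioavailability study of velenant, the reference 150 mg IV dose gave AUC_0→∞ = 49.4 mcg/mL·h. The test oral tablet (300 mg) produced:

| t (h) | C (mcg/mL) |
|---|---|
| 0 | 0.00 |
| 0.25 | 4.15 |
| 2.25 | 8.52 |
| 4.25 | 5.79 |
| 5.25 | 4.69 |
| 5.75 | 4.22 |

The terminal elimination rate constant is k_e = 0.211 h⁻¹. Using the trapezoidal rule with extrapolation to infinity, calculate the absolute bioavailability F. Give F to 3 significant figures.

Trapezoidal AUC_0→5.75 (oral tablet):
  [0→0.25]: (0.00+4.15)/2 × 0.25 = 0.51875
  [0.25→2.25]: (4.15+8.52)/2 × 2 = 12.67
  [2.25→4.25]: (8.52+5.79)/2 × 2 = 14.31
  [4.25→5.25]: (5.79+4.69)/2 × 1 = 5.24
  [5.25→5.75]: (4.69+4.22)/2 × 0.5 = 2.2275
  Sum = 34.96625 mcg/mL·h
Tail: C_last/k_e = 4.22/0.211 = 20.000
AUC_0→∞ (oral tablet) = 34.96625 + 20.000 = 54.96625 mcg/mL·h
F = (AUC_ev/D_ev)/(AUC_iv/D_iv) = (54.96625/300)/(49.4/150) = 0.183221/0.329333 = 0.5563

F = 0.556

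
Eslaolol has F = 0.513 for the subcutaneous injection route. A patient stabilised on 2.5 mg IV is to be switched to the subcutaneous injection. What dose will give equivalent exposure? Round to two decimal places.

For equal systemic exposure: F × D_ev = D_iv
D_ev = D_iv / F = 2.5 / 0.513 = 4.87329 mg

D_subcutaneous = 4.87 mg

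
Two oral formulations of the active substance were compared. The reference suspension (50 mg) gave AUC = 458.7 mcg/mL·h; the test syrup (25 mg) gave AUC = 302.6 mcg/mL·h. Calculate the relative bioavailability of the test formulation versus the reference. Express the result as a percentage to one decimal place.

F_rel = 131.9%

F_rel = (AUC_test/D_test) / (AUC_ref/D_ref)
      = (302.6/25) / (458.7/50)
      = 12.104 / 9.174 = 1.3194 = 131.94%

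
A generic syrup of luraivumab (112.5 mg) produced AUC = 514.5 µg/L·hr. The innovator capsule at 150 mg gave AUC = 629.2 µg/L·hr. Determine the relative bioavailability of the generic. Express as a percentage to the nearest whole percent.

F_rel = 109%

F_rel = (AUC_test/D_test) / (AUC_ref/D_ref)
      = (514.5/112.5) / (629.2/150)
      = 4.57333 / 4.19467 = 1.0903 = 109.03%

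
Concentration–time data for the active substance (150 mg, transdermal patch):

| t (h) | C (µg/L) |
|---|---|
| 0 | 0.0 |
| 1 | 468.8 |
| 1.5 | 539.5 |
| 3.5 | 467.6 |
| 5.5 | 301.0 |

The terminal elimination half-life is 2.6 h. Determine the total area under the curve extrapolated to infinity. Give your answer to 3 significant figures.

AUC = 3390 µg/L·h

Trapezoidal AUC_0→5.5:
  [0→1]: (0.0+468.8)/2 × 1 = 234.4
  [1→1.5]: (468.8+539.5)/2 × 0.5 = 252.075
  [1.5→3.5]: (539.5+467.6)/2 × 2 = 1007.1
  [3.5→5.5]: (467.6+301.0)/2 × 2 = 768.6
  Sum = 2262.175 µg/L·h
k_e = ln2 / t½ = 0.693147 / 2.6 = 0.2666 h^-1
Extrapolated tail: C_last / k_e = 301.0 / 0.2666 = 1129.032
AUC_0→∞ = 2262.175 + 1129.032 = 3391.207 µg/L·h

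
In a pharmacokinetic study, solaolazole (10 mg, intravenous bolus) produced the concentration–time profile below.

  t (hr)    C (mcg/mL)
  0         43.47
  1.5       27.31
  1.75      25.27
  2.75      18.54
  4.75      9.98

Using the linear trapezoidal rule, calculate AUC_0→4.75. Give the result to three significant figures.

AUC = 110 mcg/mL·hr

Trapezoidal AUC_0→4.75:
  [0→1.5]: (43.47+27.31)/2 × 1.5 = 53.085
  [1.5→1.75]: (27.31+25.27)/2 × 0.25 = 6.5725
  [1.75→2.75]: (25.27+18.54)/2 × 1 = 21.905
  [2.75→4.75]: (18.54+9.98)/2 × 2 = 28.52
  Sum = 110.0825 mcg/mL·hr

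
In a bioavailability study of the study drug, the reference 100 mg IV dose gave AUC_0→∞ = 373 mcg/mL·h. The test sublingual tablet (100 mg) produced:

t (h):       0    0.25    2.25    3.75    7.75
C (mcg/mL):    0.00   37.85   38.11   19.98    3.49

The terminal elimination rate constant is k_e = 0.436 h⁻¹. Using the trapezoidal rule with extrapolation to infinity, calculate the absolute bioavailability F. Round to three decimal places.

Trapezoidal AUC_0→7.75 (sublingual tablet):
  [0→0.25]: (0.00+37.85)/2 × 0.25 = 4.73125
  [0.25→2.25]: (37.85+38.11)/2 × 2 = 75.96
  [2.25→3.75]: (38.11+19.98)/2 × 1.5 = 43.5675
  [3.75→7.75]: (19.98+3.49)/2 × 4 = 46.94
  Sum = 171.19875 mcg/mL·h
Tail: C_last/k_e = 3.49/0.436 = 8.005
AUC_0→∞ (sublingual tablet) = 171.19875 + 8.005 = 179.20375 mcg/mL·h
F = (AUC_ev/D_ev)/(AUC_iv/D_iv) = (179.20375/100)/(373/100) = 1.7920375/3.73 = 0.4804

F = 0.480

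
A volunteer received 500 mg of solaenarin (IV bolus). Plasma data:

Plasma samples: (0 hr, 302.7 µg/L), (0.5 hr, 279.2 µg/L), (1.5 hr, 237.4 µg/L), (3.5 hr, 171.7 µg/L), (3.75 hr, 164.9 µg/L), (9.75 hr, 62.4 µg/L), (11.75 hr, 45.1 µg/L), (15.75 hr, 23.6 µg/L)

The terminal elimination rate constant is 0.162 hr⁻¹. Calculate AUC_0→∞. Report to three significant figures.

AUC = 1930 µg/L·hr

Trapezoidal AUC_0→15.75:
  [0→0.5]: (302.7+279.2)/2 × 0.5 = 145.475
  [0.5→1.5]: (279.2+237.4)/2 × 1 = 258.3
  [1.5→3.5]: (237.4+171.7)/2 × 2 = 409.1
  [3.5→3.75]: (171.7+164.9)/2 × 0.25 = 42.075
  [3.75→9.75]: (164.9+62.4)/2 × 6 = 681.9
  [9.75→11.75]: (62.4+45.1)/2 × 2 = 107.5
  [11.75→15.75]: (45.1+23.6)/2 × 4 = 137.4
  Sum = 1781.75 µg/L·hr
Extrapolated tail: C_last / k_e = 23.6 / 0.162 = 145.679
AUC_0→∞ = 1781.75 + 145.679 = 1927.429 µg/L·hr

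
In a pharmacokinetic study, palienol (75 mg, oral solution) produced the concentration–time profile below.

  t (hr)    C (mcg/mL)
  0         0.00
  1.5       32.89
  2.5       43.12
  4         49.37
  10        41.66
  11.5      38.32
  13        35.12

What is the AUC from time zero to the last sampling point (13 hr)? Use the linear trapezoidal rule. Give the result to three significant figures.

Trapezoidal AUC_0→13:
  [0→1.5]: (0.00+32.89)/2 × 1.5 = 24.6675
  [1.5→2.5]: (32.89+43.12)/2 × 1 = 38.005
  [2.5→4]: (43.12+49.37)/2 × 1.5 = 69.3675
  [4→10]: (49.37+41.66)/2 × 6 = 273.09
  [10→11.5]: (41.66+38.32)/2 × 1.5 = 59.985
  [11.5→13]: (38.32+35.12)/2 × 1.5 = 55.08
  Sum = 520.195 mcg/mL·hr

AUC = 520 mcg/mL·hr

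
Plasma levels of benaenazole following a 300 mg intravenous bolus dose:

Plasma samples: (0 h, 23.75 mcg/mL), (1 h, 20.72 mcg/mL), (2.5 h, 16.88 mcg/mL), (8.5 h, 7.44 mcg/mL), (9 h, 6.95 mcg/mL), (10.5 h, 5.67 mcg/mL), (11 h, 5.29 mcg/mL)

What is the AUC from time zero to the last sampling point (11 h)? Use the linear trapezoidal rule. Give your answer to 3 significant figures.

AUC = 139 mcg/mL·h

Trapezoidal AUC_0→11:
  [0→1]: (23.75+20.72)/2 × 1 = 22.235
  [1→2.5]: (20.72+16.88)/2 × 1.5 = 28.2
  [2.5→8.5]: (16.88+7.44)/2 × 6 = 72.96
  [8.5→9]: (7.44+6.95)/2 × 0.5 = 3.5975
  [9→10.5]: (6.95+5.67)/2 × 1.5 = 9.465
  [10.5→11]: (5.67+5.29)/2 × 0.5 = 2.74
  Sum = 139.1975 mcg/mL·h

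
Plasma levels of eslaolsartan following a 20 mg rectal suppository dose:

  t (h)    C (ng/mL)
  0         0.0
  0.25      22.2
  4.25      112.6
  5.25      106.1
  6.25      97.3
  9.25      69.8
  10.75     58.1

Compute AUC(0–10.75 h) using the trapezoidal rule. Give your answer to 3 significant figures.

Trapezoidal AUC_0→10.75:
  [0→0.25]: (0.0+22.2)/2 × 0.25 = 2.775
  [0.25→4.25]: (22.2+112.6)/2 × 4 = 269.6
  [4.25→5.25]: (112.6+106.1)/2 × 1 = 109.35
  [5.25→6.25]: (106.1+97.3)/2 × 1 = 101.7
  [6.25→9.25]: (97.3+69.8)/2 × 3 = 250.65
  [9.25→10.75]: (69.8+58.1)/2 × 1.5 = 95.925
  Sum = 830.0 ng/mL·h

AUC = 830 ng/mL·h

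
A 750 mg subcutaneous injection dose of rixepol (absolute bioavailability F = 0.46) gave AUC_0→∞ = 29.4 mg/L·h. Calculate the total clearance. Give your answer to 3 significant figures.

CL = 11.7 L/h

CL = F × Dose / AUC_0→∞
   = 0.46 × 750 / 29.4 = 11.7347 L/h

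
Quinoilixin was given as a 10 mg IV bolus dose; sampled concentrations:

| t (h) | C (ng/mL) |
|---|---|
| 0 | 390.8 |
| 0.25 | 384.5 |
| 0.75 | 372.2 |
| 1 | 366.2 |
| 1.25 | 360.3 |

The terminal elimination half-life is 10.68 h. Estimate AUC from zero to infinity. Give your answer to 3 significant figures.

AUC = 6020 ng/mL·h

Trapezoidal AUC_0→1.25:
  [0→0.25]: (390.8+384.5)/2 × 0.25 = 96.9125
  [0.25→0.75]: (384.5+372.2)/2 × 0.5 = 189.175
  [0.75→1]: (372.2+366.2)/2 × 0.25 = 92.3
  [1→1.25]: (366.2+360.3)/2 × 0.25 = 90.8125
  Sum = 469.2 ng/mL·h
k_e = ln2 / t½ = 0.693147 / 10.68 = 0.0649 h^-1
Extrapolated tail: C_last / k_e = 360.3 / 0.0649 = 5551.618
AUC_0→∞ = 469.2 + 5551.618 = 6020.818 ng/mL·h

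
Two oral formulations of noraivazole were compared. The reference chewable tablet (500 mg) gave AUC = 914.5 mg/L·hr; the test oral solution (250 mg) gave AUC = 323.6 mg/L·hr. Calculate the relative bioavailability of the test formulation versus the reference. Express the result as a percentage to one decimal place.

F_rel = 70.8%

F_rel = (AUC_test/D_test) / (AUC_ref/D_ref)
      = (323.6/250) / (914.5/500)
      = 1.2944 / 1.829 = 0.7077 = 70.77%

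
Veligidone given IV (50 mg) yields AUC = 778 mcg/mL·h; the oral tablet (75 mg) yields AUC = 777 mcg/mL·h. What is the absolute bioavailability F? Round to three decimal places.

F = (AUC_ev / D_ev) / (AUC_iv / D_iv)
  = (777/75) / (778/50)
  = 10.36 / 15.56 = 0.6658

F = 0.666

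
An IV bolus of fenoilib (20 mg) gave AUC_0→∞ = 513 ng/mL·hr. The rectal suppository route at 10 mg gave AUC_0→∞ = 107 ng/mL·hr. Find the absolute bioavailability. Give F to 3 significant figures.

F = (AUC_ev / D_ev) / (AUC_iv / D_iv)
  = (107/10) / (513/20)
  = 10.7 / 25.65 = 0.4172

F = 0.417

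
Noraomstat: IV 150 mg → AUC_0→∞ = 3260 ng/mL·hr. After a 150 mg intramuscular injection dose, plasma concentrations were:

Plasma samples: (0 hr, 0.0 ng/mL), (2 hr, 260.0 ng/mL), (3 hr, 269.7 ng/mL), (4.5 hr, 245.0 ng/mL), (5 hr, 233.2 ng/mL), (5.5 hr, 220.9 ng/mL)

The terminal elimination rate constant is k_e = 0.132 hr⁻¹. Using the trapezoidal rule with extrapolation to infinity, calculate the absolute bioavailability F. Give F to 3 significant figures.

Trapezoidal AUC_0→5.5 (intramuscular injection):
  [0→2]: (0.0+260.0)/2 × 2 = 260.0
  [2→3]: (260.0+269.7)/2 × 1 = 264.85
  [3→4.5]: (269.7+245.0)/2 × 1.5 = 386.025
  [4.5→5]: (245.0+233.2)/2 × 0.5 = 119.55
  [5→5.5]: (233.2+220.9)/2 × 0.5 = 113.525
  Sum = 1143.95 ng/mL·hr
Tail: C_last/k_e = 220.9/0.132 = 1673.485
AUC_0→∞ (intramuscular injection) = 1143.95 + 1673.485 = 2817.435 ng/mL·hr
F = (AUC_ev/D_ev)/(AUC_iv/D_iv) = (2817.435/150)/(3260/150) = 18.7829/21.7333 = 0.8642

F = 0.864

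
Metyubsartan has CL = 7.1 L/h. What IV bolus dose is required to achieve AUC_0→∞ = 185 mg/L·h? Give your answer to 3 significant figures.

Dose = 1310 mg

Dose_iv = CL × AUC_0→∞
     = 7.1 × 185 = 1313.5 mg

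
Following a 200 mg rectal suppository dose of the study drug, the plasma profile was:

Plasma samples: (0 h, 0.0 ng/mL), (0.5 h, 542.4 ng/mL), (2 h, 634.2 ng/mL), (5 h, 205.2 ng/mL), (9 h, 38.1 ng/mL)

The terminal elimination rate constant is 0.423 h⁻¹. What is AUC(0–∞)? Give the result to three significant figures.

Trapezoidal AUC_0→9:
  [0→0.5]: (0.0+542.4)/2 × 0.5 = 135.6
  [0.5→2]: (542.4+634.2)/2 × 1.5 = 882.45
  [2→5]: (634.2+205.2)/2 × 3 = 1259.1
  [5→9]: (205.2+38.1)/2 × 4 = 486.6
  Sum = 2763.75 ng/mL·h
Extrapolated tail: C_last / k_e = 38.1 / 0.423 = 90.071
AUC_0→∞ = 2763.75 + 90.071 = 2853.821 ng/mL·h

AUC = 2850 ng/mL·h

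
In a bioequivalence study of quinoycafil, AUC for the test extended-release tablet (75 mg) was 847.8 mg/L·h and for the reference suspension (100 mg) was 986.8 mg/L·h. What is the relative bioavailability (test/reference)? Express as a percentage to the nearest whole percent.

F_rel = 115%

F_rel = (AUC_test/D_test) / (AUC_ref/D_ref)
      = (847.8/75) / (986.8/100)
      = 11.304 / 9.868 = 1.1455 = 114.55%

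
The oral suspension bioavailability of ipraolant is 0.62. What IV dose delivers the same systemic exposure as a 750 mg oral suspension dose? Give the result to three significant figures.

Systemic exposure from an extravascular dose = F × D_ev, so the equivalent IV dose is F × D_ev.
D_iv = F × D_ev = 0.62 × 750 = 465 mg

D_iv = 465 mg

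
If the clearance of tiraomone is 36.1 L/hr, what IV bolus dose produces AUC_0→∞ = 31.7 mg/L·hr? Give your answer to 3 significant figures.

Dose = 1140 mg

Dose_iv = CL × AUC_0→∞
     = 36.1 × 31.7 = 1144.37 mg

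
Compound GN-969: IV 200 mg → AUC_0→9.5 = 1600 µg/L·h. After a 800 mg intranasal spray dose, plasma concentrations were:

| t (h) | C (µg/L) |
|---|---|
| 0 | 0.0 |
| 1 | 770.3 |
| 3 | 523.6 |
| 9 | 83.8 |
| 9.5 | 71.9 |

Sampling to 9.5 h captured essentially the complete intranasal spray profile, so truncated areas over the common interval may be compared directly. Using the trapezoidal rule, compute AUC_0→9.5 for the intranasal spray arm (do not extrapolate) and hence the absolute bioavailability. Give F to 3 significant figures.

Trapezoidal AUC_0→9.5 (intranasal spray):
  [0→1]: (0.0+770.3)/2 × 1 = 385.15
  [1→3]: (770.3+523.6)/2 × 2 = 1293.9
  [3→9]: (523.6+83.8)/2 × 6 = 1822.2
  [9→9.5]: (83.8+71.9)/2 × 0.5 = 38.925
  Sum = 3540.175 µg/L·h
F = (AUC_ev/D_ev)/(AUC_iv/D_iv) = (3540.175/800)/(1600/200) = 4.42522/8 = 0.5532

F = 0.553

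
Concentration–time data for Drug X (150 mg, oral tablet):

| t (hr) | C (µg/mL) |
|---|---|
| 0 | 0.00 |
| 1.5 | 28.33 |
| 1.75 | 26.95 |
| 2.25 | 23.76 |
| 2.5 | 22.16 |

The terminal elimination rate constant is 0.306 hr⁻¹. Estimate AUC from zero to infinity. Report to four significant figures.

Trapezoidal AUC_0→2.5:
  [0→1.5]: (0.00+28.33)/2 × 1.5 = 21.2475
  [1.5→1.75]: (28.33+26.95)/2 × 0.25 = 6.91
  [1.75→2.25]: (26.95+23.76)/2 × 0.5 = 12.6775
  [2.25→2.5]: (23.76+22.16)/2 × 0.25 = 5.74
  Sum = 46.575 µg/mL·hr
Extrapolated tail: C_last / k_e = 22.16 / 0.306 = 72.418
AUC_0→∞ = 46.575 + 72.418 = 118.993 µg/mL·hr

AUC = 119.0 µg/mL·hr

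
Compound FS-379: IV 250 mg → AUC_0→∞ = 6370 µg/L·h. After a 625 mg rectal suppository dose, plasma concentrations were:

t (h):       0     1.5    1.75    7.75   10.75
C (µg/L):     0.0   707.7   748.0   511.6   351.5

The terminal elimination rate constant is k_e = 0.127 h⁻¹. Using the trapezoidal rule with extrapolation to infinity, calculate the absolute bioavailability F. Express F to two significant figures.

Trapezoidal AUC_0→10.75 (rectal suppository):
  [0→1.5]: (0.0+707.7)/2 × 1.5 = 530.775
  [1.5→1.75]: (707.7+748.0)/2 × 0.25 = 181.9625
  [1.75→7.75]: (748.0+511.6)/2 × 6 = 3778.8
  [7.75→10.75]: (511.6+351.5)/2 × 3 = 1294.65
  Sum = 5786.1875 µg/L·h
Tail: C_last/k_e = 351.5/0.127 = 2767.717
AUC_0→∞ (rectal suppository) = 5786.1875 + 2767.717 = 8553.9045 µg/L·h
F = (AUC_ev/D_ev)/(AUC_iv/D_iv) = (8553.9045/625)/(6370/250) = 13.6862/25.48 = 0.5371

F = 0.54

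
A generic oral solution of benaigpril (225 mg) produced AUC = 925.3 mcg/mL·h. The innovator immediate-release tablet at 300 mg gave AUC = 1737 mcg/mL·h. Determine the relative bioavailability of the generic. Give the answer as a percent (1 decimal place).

F_rel = 71.0%

F_rel = (AUC_test/D_test) / (AUC_ref/D_ref)
      = (925.3/225) / (1737/300)
      = 4.11244 / 5.79 = 0.7103 = 71.03%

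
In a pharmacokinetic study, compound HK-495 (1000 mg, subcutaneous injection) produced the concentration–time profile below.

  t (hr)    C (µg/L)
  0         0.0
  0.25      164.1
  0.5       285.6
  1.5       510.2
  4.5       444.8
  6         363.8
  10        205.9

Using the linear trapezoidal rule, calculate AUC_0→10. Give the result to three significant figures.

AUC = 3650 µg/L·hr

Trapezoidal AUC_0→10:
  [0→0.25]: (0.0+164.1)/2 × 0.25 = 20.5125
  [0.25→0.5]: (164.1+285.6)/2 × 0.25 = 56.2125
  [0.5→1.5]: (285.6+510.2)/2 × 1 = 397.9
  [1.5→4.5]: (510.2+444.8)/2 × 3 = 1432.5
  [4.5→6]: (444.8+363.8)/2 × 1.5 = 606.45
  [6→10]: (363.8+205.9)/2 × 4 = 1139.4
  Sum = 3652.975 µg/L·hr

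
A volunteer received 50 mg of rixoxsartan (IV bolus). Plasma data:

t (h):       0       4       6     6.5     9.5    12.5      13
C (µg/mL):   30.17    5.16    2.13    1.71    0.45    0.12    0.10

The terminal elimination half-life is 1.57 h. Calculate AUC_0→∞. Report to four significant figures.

AUC = 83.29 µg/mL·h

Trapezoidal AUC_0→13:
  [0→4]: (30.17+5.16)/2 × 4 = 70.66
  [4→6]: (5.16+2.13)/2 × 2 = 7.29
  [6→6.5]: (2.13+1.71)/2 × 0.5 = 0.96
  [6.5→9.5]: (1.71+0.45)/2 × 3 = 3.24
  [9.5→12.5]: (0.45+0.12)/2 × 3 = 0.855
  [12.5→13]: (0.12+0.10)/2 × 0.5 = 0.055
  Sum = 83.06 µg/mL·h
k_e = ln2 / t½ = 0.693147 / 1.57 = 0.4415 h^-1
Extrapolated tail: C_last / k_e = 0.10 / 0.4415 = 0.227
AUC_0→∞ = 83.06 + 0.227 = 83.287 µg/mL·h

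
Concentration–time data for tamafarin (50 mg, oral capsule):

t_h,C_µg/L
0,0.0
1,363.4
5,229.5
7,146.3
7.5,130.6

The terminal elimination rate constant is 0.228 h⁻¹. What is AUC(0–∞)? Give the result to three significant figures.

AUC = 2390 µg/L·h

Trapezoidal AUC_0→7.5:
  [0→1]: (0.0+363.4)/2 × 1 = 181.7
  [1→5]: (363.4+229.5)/2 × 4 = 1185.8
  [5→7]: (229.5+146.3)/2 × 2 = 375.8
  [7→7.5]: (146.3+130.6)/2 × 0.5 = 69.225
  Sum = 1812.525 µg/L·h
Extrapolated tail: C_last / k_e = 130.6 / 0.228 = 572.807
AUC_0→∞ = 1812.525 + 572.807 = 2385.332 µg/L·h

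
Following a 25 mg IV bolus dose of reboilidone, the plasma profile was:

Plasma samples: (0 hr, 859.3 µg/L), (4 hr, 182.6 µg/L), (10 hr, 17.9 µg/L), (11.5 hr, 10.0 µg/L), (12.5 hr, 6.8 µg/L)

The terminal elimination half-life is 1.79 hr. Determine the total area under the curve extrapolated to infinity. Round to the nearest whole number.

Trapezoidal AUC_0→12.5:
  [0→4]: (859.3+182.6)/2 × 4 = 2083.8
  [4→10]: (182.6+17.9)/2 × 6 = 601.5
  [10→11.5]: (17.9+10.0)/2 × 1.5 = 20.925
  [11.5→12.5]: (10.0+6.8)/2 × 1 = 8.4
  Sum = 2714.625 µg/L·hr
k_e = ln2 / t½ = 0.693147 / 1.79 = 0.3872 hr^-1
Extrapolated tail: C_last / k_e = 6.8 / 0.3872 = 17.562
AUC_0→∞ = 2714.625 + 17.562 = 2732.187 µg/L·hr

AUC = 2732 µg/L·hr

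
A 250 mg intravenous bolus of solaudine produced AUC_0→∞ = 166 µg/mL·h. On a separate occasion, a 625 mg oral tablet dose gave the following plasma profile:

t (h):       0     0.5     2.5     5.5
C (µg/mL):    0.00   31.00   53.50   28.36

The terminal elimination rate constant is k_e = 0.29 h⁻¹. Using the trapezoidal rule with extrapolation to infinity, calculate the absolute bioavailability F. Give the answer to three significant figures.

F = 0.754

Trapezoidal AUC_0→5.5 (oral tablet):
  [0→0.5]: (0.00+31.00)/2 × 0.5 = 7.75
  [0.5→2.5]: (31.00+53.50)/2 × 2 = 84.5
  [2.5→5.5]: (53.50+28.36)/2 × 3 = 122.79
  Sum = 215.04 µg/mL·h
Tail: C_last/k_e = 28.36/0.29 = 97.793
AUC_0→∞ (oral tablet) = 215.04 + 97.793 = 312.833 µg/mL·h
F = (AUC_ev/D_ev)/(AUC_iv/D_iv) = (312.833/625)/(166/250) = 0.5005328/0.664 = 0.7538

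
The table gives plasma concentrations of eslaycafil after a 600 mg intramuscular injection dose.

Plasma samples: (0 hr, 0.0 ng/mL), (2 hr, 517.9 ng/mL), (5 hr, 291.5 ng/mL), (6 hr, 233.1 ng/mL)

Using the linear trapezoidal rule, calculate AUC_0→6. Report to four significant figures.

Trapezoidal AUC_0→6:
  [0→2]: (0.0+517.9)/2 × 2 = 517.9
  [2→5]: (517.9+291.5)/2 × 3 = 1214.1
  [5→6]: (291.5+233.1)/2 × 1 = 262.3
  Sum = 1994.3 ng/mL·hr

AUC = 1994 ng/mL·hr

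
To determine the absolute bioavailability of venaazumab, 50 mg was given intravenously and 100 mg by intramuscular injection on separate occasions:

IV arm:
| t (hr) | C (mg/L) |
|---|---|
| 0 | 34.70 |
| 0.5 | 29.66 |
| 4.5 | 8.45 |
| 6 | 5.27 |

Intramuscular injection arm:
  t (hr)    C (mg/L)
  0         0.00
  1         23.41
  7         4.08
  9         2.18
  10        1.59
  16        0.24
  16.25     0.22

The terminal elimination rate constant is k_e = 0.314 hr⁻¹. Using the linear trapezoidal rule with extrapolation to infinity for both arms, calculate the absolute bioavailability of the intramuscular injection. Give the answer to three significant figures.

F = 0.455

Trapezoidal AUC_0→6 (IV):
  [0→0.5]: (34.70+29.66)/2 × 0.5 = 16.09
  [0.5→4.5]: (29.66+8.45)/2 × 4 = 76.22
  [4.5→6]: (8.45+5.27)/2 × 1.5 = 10.29
  Sum = 102.6 mg/L·hr
IV tail: 5.27/0.314 = 16.783; AUC_iv,0→∞ = 102.6 + 16.783 = 119.383 mg/L·hr
Trapezoidal AUC_0→16.25 (intramuscular injection):
  [0→1]: (0.00+23.41)/2 × 1 = 11.705
  [1→7]: (23.41+4.08)/2 × 6 = 82.47
  [7→9]: (4.08+2.18)/2 × 2 = 6.26
  [9→10]: (2.18+1.59)/2 × 1 = 1.885
  [10→16]: (1.59+0.24)/2 × 6 = 5.49
  [16→16.25]: (0.24+0.22)/2 × 0.25 = 0.0575
  Sum = 107.8675 mg/L·hr
intramuscular injection tail: 0.22/0.314 = 0.701; AUC_ev,0→∞ = 107.8675 + 0.701 = 108.5685 mg/L·hr
F = (AUC_ev/D_ev)/(AUC_iv/D_iv) = (108.5685/100)/(119.383/50) = 1.085685/2.38766 = 0.4547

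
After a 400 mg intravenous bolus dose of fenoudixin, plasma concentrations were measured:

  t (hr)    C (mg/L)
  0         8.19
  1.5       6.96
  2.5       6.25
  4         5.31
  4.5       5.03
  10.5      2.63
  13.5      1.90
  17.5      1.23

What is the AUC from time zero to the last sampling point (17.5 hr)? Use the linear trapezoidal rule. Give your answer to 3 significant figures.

AUC = 65.3 mg/L·hr

Trapezoidal AUC_0→17.5:
  [0→1.5]: (8.19+6.96)/2 × 1.5 = 11.3625
  [1.5→2.5]: (6.96+6.25)/2 × 1 = 6.605
  [2.5→4]: (6.25+5.31)/2 × 1.5 = 8.67
  [4→4.5]: (5.31+5.03)/2 × 0.5 = 2.585
  [4.5→10.5]: (5.03+2.63)/2 × 6 = 22.98
  [10.5→13.5]: (2.63+1.90)/2 × 3 = 6.795
  [13.5→17.5]: (1.90+1.23)/2 × 4 = 6.26
  Sum = 65.2575 mg/L·hr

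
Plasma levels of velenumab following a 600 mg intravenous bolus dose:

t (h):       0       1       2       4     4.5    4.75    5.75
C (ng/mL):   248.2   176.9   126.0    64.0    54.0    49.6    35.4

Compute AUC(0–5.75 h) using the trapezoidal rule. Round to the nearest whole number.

Trapezoidal AUC_0→5.75:
  [0→1]: (248.2+176.9)/2 × 1 = 212.55
  [1→2]: (176.9+126.0)/2 × 1 = 151.45
  [2→4]: (126.0+64.0)/2 × 2 = 190.0
  [4→4.5]: (64.0+54.0)/2 × 0.5 = 29.5
  [4.5→4.75]: (54.0+49.6)/2 × 0.25 = 12.95
  [4.75→5.75]: (49.6+35.4)/2 × 1 = 42.5
  Sum = 638.95 ng/mL·h

AUC = 639 ng/mL·h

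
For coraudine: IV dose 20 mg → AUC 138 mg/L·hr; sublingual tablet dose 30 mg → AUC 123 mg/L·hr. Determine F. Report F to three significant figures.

F = 0.594

F = (AUC_ev / D_ev) / (AUC_iv / D_iv)
  = (123/30) / (138/20)
  = 4.1 / 6.9 = 0.5942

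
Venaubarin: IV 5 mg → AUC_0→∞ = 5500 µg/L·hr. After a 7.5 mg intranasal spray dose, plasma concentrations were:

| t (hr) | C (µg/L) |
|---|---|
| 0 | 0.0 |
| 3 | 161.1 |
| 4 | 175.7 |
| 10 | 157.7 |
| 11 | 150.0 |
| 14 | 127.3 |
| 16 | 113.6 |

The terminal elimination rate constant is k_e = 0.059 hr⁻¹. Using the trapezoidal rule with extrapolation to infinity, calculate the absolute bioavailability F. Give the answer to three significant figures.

F = 0.503

Trapezoidal AUC_0→16 (intranasal spray):
  [0→3]: (0.0+161.1)/2 × 3 = 241.65
  [3→4]: (161.1+175.7)/2 × 1 = 168.4
  [4→10]: (175.7+157.7)/2 × 6 = 1000.2
  [10→11]: (157.7+150.0)/2 × 1 = 153.85
  [11→14]: (150.0+127.3)/2 × 3 = 415.95
  [14→16]: (127.3+113.6)/2 × 2 = 240.9
  Sum = 2220.95 µg/L·hr
Tail: C_last/k_e = 113.6/0.059 = 1925.424
AUC_0→∞ (intranasal spray) = 2220.95 + 1925.424 = 4146.374 µg/L·hr
F = (AUC_ev/D_ev)/(AUC_iv/D_iv) = (4146.374/7.5)/(5500/5) = 552.85/1100 = 0.5026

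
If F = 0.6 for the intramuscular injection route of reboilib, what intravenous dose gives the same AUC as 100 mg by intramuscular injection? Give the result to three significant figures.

Systemic exposure from an extravascular dose = F × D_ev, so the equivalent IV dose is F × D_ev.
D_iv = F × D_ev = 0.6 × 100 = 60 mg

D_iv = 60.0 mg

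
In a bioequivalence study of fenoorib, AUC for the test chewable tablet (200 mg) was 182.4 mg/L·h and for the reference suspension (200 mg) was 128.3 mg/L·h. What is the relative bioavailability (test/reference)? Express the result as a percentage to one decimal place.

F_rel = 142.2%

F_rel = (AUC_test/D_test) / (AUC_ref/D_ref)
      = (182.4/200) / (128.3/200)
      = 0.912 / 0.6415 = 1.4217 = 142.17%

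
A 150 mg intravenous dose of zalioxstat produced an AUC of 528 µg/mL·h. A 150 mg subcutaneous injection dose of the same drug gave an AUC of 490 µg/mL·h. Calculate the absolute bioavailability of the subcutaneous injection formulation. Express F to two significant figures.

F = 0.93

F = (AUC_ev / D_ev) / (AUC_iv / D_iv)
  = (490/150) / (528/150)
  = 3.26667 / 3.52 = 0.9280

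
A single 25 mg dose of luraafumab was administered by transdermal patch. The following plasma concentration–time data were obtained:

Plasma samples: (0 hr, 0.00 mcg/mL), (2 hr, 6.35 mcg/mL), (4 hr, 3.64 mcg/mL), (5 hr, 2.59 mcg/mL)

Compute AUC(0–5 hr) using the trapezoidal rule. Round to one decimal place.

Trapezoidal AUC_0→5:
  [0→2]: (0.00+6.35)/2 × 2 = 6.35
  [2→4]: (6.35+3.64)/2 × 2 = 9.99
  [4→5]: (3.64+2.59)/2 × 1 = 3.115
  Sum = 19.455 mcg/mL·hr

AUC = 19.5 mcg/mL·hr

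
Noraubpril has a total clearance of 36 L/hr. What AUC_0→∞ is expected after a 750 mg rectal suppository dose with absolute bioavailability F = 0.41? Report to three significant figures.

AUC_0→∞ = F × Dose / CL
        = 0.41 × 750 / 36 = 8.54167 mg/L·hr

AUC = 8.54 mg/L·hr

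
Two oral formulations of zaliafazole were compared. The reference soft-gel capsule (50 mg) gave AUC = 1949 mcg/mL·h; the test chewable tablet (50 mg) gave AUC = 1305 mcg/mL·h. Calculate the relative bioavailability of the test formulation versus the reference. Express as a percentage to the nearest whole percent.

F_rel = 67%

F_rel = (AUC_test/D_test) / (AUC_ref/D_ref)
      = (1305/50) / (1949/50)
      = 26.1 / 38.98 = 0.6696 = 66.96%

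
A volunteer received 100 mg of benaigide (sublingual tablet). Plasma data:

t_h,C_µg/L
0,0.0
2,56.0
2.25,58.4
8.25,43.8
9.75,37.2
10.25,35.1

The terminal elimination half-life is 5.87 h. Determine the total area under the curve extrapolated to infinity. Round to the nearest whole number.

Trapezoidal AUC_0→10.25:
  [0→2]: (0.0+56.0)/2 × 2 = 56.0
  [2→2.25]: (56.0+58.4)/2 × 0.25 = 14.3
  [2.25→8.25]: (58.4+43.8)/2 × 6 = 306.6
  [8.25→9.75]: (43.8+37.2)/2 × 1.5 = 60.75
  [9.75→10.25]: (37.2+35.1)/2 × 0.5 = 18.075
  Sum = 455.725 µg/L·h
k_e = ln2 / t½ = 0.693147 / 5.87 = 0.1181 h^-1
Extrapolated tail: C_last / k_e = 35.1 / 0.1181 = 297.206
AUC_0→∞ = 455.725 + 297.206 = 752.931 µg/L·h

AUC = 753 µg/L·h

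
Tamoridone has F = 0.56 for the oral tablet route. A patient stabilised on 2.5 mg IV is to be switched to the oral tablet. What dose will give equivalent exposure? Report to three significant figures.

For equal systemic exposure: F × D_ev = D_iv
D_ev = D_iv / F = 2.5 / 0.56 = 4.46429 mg

D_oral = 4.46 mg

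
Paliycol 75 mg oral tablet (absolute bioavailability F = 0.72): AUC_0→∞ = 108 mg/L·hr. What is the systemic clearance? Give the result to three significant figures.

CL = F × Dose / AUC_0→∞
   = 0.72 × 75 / 108 = 0.5 L/hr

CL = 0.500 L/hr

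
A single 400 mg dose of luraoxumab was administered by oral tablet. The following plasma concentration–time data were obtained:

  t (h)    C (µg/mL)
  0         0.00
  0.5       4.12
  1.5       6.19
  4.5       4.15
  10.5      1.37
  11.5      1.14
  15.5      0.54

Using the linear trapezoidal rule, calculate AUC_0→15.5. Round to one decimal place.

AUC = 42.9 µg/mL·h

Trapezoidal AUC_0→15.5:
  [0→0.5]: (0.00+4.12)/2 × 0.5 = 1.03
  [0.5→1.5]: (4.12+6.19)/2 × 1 = 5.155
  [1.5→4.5]: (6.19+4.15)/2 × 3 = 15.51
  [4.5→10.5]: (4.15+1.37)/2 × 6 = 16.56
  [10.5→11.5]: (1.37+1.14)/2 × 1 = 1.255
  [11.5→15.5]: (1.14+0.54)/2 × 4 = 3.36
  Sum = 42.87 µg/mL·h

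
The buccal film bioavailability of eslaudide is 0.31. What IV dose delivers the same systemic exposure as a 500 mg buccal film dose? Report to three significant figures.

Systemic exposure from an extravascular dose = F × D_ev, so the equivalent IV dose is F × D_ev.
D_iv = F × D_ev = 0.31 × 500 = 155 mg

D_iv = 155 mg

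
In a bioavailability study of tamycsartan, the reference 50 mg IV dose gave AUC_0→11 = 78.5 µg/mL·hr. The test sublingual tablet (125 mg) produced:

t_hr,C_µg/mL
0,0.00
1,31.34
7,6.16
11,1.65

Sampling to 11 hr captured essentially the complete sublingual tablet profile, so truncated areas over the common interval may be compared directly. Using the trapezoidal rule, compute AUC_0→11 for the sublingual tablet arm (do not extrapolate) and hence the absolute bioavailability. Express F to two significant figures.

Trapezoidal AUC_0→11 (sublingual tablet):
  [0→1]: (0.00+31.34)/2 × 1 = 15.67
  [1→7]: (31.34+6.16)/2 × 6 = 112.5
  [7→11]: (6.16+1.65)/2 × 4 = 15.62
  Sum = 143.79 µg/mL·hr
F = (AUC_ev/D_ev)/(AUC_iv/D_iv) = (143.79/125)/(78.5/50) = 1.15032/1.57 = 0.7327

F = 0.73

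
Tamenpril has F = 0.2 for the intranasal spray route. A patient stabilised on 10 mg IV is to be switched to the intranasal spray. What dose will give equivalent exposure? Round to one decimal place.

For equal systemic exposure: F × D_ev = D_iv
D_ev = D_iv / F = 10 / 0.2 = 50 mg

D_intranasal = 50.0 mg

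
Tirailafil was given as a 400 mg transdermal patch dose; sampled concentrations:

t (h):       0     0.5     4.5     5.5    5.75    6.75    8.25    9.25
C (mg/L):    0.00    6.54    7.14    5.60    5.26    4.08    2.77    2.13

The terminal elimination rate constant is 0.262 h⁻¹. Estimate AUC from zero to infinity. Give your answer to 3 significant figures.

AUC = 57.1 mg/L·h

Trapezoidal AUC_0→9.25:
  [0→0.5]: (0.00+6.54)/2 × 0.5 = 1.635
  [0.5→4.5]: (6.54+7.14)/2 × 4 = 27.36
  [4.5→5.5]: (7.14+5.60)/2 × 1 = 6.37
  [5.5→5.75]: (5.60+5.26)/2 × 0.25 = 1.3575
  [5.75→6.75]: (5.26+4.08)/2 × 1 = 4.67
  [6.75→8.25]: (4.08+2.77)/2 × 1.5 = 5.1375
  [8.25→9.25]: (2.77+2.13)/2 × 1 = 2.45
  Sum = 48.98 mg/L·h
Extrapolated tail: C_last / k_e = 2.13 / 0.262 = 8.130
AUC_0→∞ = 48.98 + 8.130 = 57.11 mg/L·h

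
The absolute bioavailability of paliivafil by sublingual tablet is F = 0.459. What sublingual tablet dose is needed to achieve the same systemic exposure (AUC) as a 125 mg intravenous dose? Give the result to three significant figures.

For equal systemic exposure: F × D_ev = D_iv
D_ev = D_iv / F = 125 / 0.459 = 272.331 mg

D_sublingual = 272 mg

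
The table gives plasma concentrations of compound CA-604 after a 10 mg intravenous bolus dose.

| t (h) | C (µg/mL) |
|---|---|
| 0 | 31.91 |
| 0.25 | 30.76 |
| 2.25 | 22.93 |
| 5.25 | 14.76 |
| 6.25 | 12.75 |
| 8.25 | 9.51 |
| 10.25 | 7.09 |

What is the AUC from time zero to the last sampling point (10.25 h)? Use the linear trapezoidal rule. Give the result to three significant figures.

AUC = 171 µg/mL·h

Trapezoidal AUC_0→10.25:
  [0→0.25]: (31.91+30.76)/2 × 0.25 = 7.83375
  [0.25→2.25]: (30.76+22.93)/2 × 2 = 53.69
  [2.25→5.25]: (22.93+14.76)/2 × 3 = 56.535
  [5.25→6.25]: (14.76+12.75)/2 × 1 = 13.755
  [6.25→8.25]: (12.75+9.51)/2 × 2 = 22.26
  [8.25→10.25]: (9.51+7.09)/2 × 2 = 16.6
  Sum = 170.67375 µg/mL·h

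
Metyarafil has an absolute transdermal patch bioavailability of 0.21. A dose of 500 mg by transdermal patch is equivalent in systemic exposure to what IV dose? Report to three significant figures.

Systemic exposure from an extravascular dose = F × D_ev, so the equivalent IV dose is F × D_ev.
D_iv = F × D_ev = 0.21 × 500 = 105 mg

D_iv = 105 mg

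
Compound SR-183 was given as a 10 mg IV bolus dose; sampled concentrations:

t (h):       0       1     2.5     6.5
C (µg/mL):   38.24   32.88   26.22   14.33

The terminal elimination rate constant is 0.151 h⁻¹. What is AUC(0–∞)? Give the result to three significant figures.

Trapezoidal AUC_0→6.5:
  [0→1]: (38.24+32.88)/2 × 1 = 35.56
  [1→2.5]: (32.88+26.22)/2 × 1.5 = 44.325
  [2.5→6.5]: (26.22+14.33)/2 × 4 = 81.1
  Sum = 160.985 µg/mL·h
Extrapolated tail: C_last / k_e = 14.33 / 0.151 = 94.901
AUC_0→∞ = 160.985 + 94.901 = 255.886 µg/mL·h

AUC = 256 µg/mL·h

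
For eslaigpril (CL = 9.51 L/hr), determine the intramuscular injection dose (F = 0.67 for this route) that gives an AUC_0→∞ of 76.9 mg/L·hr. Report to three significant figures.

Dose = CL × AUC_0→∞ / F
     = 9.51 × 76.9 / 0.67 = 1091.52 mg

Dose = 1090 mg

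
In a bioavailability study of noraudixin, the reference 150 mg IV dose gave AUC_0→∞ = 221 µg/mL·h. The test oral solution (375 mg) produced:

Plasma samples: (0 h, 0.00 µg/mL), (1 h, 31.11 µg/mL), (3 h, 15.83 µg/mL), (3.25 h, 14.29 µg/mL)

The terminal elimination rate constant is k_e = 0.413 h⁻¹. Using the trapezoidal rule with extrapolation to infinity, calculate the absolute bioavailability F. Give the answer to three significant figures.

F = 0.183

Trapezoidal AUC_0→3.25 (oral solution):
  [0→1]: (0.00+31.11)/2 × 1 = 15.555
  [1→3]: (31.11+15.83)/2 × 2 = 46.94
  [3→3.25]: (15.83+14.29)/2 × 0.25 = 3.765
  Sum = 66.26 µg/mL·h
Tail: C_last/k_e = 14.29/0.413 = 34.600
AUC_0→∞ (oral solution) = 66.26 + 34.600 = 100.86 µg/mL·h
F = (AUC_ev/D_ev)/(AUC_iv/D_iv) = (100.86/375)/(221/150) = 0.26896/1.47333 = 0.1826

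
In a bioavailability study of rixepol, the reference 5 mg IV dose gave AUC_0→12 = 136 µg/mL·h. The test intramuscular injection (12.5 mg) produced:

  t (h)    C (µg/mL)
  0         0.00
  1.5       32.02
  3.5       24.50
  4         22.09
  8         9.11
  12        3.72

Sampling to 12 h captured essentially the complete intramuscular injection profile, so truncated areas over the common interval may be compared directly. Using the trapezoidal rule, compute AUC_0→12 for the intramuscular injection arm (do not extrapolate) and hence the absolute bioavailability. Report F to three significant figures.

Trapezoidal AUC_0→12 (intramuscular injection):
  [0→1.5]: (0.00+32.02)/2 × 1.5 = 24.015
  [1.5→3.5]: (32.02+24.50)/2 × 2 = 56.52
  [3.5→4]: (24.50+22.09)/2 × 0.5 = 11.6475
  [4→8]: (22.09+9.11)/2 × 4 = 62.4
  [8→12]: (9.11+3.72)/2 × 4 = 25.66
  Sum = 180.2425 µg/mL·h
F = (AUC_ev/D_ev)/(AUC_iv/D_iv) = (180.2425/12.5)/(136/5) = 14.4194/27.2 = 0.5301

F = 0.530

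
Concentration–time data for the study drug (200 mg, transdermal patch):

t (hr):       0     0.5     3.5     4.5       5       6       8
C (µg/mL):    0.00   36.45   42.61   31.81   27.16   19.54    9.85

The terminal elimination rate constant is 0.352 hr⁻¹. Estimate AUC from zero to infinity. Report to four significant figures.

AUC = 260.4 µg/mL·hr

Trapezoidal AUC_0→8:
  [0→0.5]: (0.00+36.45)/2 × 0.5 = 9.1125
  [0.5→3.5]: (36.45+42.61)/2 × 3 = 118.59
  [3.5→4.5]: (42.61+31.81)/2 × 1 = 37.21
  [4.5→5]: (31.81+27.16)/2 × 0.5 = 14.7425
  [5→6]: (27.16+19.54)/2 × 1 = 23.35
  [6→8]: (19.54+9.85)/2 × 2 = 29.39
  Sum = 232.395 µg/mL·hr
Extrapolated tail: C_last / k_e = 9.85 / 0.352 = 27.983
AUC_0→∞ = 232.395 + 27.983 = 260.378 µg/mL·hr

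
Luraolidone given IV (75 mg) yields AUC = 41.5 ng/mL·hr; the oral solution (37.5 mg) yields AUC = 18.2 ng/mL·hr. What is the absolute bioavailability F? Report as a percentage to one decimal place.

F = 87.7%

F = (AUC_ev / D_ev) / (AUC_iv / D_iv)
  = (18.2/37.5) / (41.5/75)
  = 0.485333 / 0.553333 = 0.8771
  = 87.71%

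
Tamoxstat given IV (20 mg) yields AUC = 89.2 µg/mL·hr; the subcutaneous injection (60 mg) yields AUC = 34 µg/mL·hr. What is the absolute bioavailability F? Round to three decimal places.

F = 0.127

F = (AUC_ev / D_ev) / (AUC_iv / D_iv)
  = (34/60) / (89.2/20)
  = 0.566667 / 4.46 = 0.1271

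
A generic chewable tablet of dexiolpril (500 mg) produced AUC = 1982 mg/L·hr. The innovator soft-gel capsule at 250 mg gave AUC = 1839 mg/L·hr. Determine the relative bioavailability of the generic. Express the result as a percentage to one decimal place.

F_rel = 53.9%

F_rel = (AUC_test/D_test) / (AUC_ref/D_ref)
      = (1982/500) / (1839/250)
      = 3.964 / 7.356 = 0.5389 = 53.89%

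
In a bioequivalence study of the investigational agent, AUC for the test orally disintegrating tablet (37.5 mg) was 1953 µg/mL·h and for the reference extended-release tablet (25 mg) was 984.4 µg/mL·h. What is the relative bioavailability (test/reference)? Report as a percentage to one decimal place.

F_rel = 132.3%

F_rel = (AUC_test/D_test) / (AUC_ref/D_ref)
      = (1953/37.5) / (984.4/25)
      = 52.08 / 39.376 = 1.3226 = 132.26%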